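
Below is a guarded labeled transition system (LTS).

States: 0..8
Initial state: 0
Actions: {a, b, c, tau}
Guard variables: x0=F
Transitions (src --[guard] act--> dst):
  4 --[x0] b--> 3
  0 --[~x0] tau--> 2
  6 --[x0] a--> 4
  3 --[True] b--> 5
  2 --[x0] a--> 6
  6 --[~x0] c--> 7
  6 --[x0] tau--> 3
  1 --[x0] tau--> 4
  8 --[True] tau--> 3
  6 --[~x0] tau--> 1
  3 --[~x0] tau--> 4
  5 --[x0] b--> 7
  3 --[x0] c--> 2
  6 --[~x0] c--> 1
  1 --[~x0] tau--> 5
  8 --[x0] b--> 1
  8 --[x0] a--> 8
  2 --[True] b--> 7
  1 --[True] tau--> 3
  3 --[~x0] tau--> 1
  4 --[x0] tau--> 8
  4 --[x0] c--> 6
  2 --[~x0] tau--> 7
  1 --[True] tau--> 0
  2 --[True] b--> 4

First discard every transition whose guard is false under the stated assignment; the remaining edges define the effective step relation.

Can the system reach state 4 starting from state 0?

Guard filter leaves 14 enabled edge(s).
L0 = {0}
L1 = {2}  cumulative {0,2}
L2 = {4,7}  cumulative {0,2,4,7}
Reachable = {0,2,4,7}
trace reaching 4: tau·b

Answer: REACHABLE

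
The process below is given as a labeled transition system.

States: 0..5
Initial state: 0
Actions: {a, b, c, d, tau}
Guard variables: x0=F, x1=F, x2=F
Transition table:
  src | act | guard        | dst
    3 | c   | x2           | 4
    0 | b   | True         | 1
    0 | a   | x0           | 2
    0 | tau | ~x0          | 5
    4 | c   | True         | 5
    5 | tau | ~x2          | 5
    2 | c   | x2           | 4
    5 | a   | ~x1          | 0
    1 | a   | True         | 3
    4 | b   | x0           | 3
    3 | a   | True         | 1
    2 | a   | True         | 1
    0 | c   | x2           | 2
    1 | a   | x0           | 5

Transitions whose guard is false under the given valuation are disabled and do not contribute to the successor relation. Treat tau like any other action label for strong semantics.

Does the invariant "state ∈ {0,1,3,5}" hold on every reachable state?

Answer: INVARIANT HOLDS

Analysis:
Safe = {0,1,3,5}
R = {0,1,3,5}
  0: ok
  1: ok
  3: ok
  5: ok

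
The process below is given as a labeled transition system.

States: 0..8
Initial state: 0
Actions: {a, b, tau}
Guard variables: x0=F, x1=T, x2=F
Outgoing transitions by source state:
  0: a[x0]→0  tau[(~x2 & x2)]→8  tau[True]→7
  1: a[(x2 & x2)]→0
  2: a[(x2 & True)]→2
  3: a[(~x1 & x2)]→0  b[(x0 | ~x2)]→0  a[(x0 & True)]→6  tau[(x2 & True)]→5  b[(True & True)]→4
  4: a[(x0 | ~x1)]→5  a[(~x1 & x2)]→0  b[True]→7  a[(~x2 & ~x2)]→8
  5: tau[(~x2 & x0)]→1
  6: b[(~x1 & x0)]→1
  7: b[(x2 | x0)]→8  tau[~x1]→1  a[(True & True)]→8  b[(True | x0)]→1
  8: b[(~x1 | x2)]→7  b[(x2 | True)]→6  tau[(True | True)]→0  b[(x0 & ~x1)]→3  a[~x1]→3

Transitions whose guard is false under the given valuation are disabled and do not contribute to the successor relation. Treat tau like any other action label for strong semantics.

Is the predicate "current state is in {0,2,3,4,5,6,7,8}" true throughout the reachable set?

Answer: INVARIANT VIOLATED at state 1

Working:
Inv-set: {0,2,3,4,5,6,7,8}
Reachable = {0,1,6,7,8}
  0: ✓
  1: ✗ unsafe
  6: ✓
  7: ✓
  8: ✓
reach 1 via tau·b — violates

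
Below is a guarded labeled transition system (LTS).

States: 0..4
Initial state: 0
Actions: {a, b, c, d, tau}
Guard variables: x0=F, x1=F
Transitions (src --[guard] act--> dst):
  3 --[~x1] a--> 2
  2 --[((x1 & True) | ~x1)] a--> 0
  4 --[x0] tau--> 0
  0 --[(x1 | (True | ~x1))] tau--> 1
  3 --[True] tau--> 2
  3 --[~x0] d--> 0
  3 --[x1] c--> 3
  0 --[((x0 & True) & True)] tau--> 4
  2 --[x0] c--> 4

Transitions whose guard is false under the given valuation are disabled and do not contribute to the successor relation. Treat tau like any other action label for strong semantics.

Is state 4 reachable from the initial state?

Answer: UNREACHABLE

Working:
After dropping false guards: 5 live edges.
depth 0: {0}
depth 1: {1}  cumulative {0,1}
Reach set: {0,1}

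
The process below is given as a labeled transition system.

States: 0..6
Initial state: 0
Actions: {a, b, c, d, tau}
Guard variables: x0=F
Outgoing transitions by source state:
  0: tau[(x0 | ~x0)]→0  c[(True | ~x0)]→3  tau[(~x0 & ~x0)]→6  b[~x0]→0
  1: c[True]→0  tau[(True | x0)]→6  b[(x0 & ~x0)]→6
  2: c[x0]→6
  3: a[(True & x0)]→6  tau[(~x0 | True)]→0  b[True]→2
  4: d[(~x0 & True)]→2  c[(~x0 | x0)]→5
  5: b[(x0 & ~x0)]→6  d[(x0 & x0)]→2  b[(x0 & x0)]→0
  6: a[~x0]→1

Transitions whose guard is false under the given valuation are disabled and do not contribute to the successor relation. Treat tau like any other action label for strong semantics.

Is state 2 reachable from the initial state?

Answer: REACHABLE

Analysis:
11 transition(s) survive guard evaluation.
depth 0: {0}
depth 1: {3,6}  total {0,3,6}
depth 2: {1,2}  total {0,1,2,3,6}
Reachable = {0,1,2,3,6}
Path to 2: c·b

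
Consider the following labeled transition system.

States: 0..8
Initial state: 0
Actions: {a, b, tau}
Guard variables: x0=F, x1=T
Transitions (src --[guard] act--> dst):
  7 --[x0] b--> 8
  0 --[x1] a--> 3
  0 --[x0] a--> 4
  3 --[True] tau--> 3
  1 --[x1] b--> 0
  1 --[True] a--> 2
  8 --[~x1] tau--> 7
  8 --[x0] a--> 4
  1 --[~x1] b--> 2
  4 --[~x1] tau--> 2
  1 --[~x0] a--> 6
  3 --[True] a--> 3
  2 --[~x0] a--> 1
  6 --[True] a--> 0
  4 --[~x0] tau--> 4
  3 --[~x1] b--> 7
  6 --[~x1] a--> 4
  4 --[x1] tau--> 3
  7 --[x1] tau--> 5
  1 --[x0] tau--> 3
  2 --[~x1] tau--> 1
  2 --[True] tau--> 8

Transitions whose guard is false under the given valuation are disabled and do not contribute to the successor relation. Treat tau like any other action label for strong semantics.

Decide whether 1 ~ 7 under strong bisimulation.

Bisimulation quotient by refinement:
  round 0: {{0,1,2,3,4,5,6,7,8}}
  round 1: {{0,6},{1},{2,3},{4,7},{5,8}}
  round 2: {{0},{1},{2},{3},{4},{5,8},{6},{7}}
8 equivalence class(es) (converged in 3)
[1]={1}  [7]={7}

Answer: NOT BISIMILAR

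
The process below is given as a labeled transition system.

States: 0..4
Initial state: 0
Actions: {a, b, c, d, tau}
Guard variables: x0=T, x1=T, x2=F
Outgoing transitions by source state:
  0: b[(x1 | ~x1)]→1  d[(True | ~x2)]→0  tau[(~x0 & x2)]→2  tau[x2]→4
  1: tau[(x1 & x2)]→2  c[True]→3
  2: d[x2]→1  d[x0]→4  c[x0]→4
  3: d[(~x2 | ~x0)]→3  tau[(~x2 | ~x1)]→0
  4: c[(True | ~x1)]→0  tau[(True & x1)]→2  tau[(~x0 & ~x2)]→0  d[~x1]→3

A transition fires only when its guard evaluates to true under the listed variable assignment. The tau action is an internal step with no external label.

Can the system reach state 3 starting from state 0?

Answer: REACHABLE

Working:
9 transition(s) survive guard evaluation.
depth 0: {0}
depth 1: {1}  cumulative {0,1}
depth 2: {3}  cumulative {0,1,3}
R = {0,1,3}
witness 3: b·c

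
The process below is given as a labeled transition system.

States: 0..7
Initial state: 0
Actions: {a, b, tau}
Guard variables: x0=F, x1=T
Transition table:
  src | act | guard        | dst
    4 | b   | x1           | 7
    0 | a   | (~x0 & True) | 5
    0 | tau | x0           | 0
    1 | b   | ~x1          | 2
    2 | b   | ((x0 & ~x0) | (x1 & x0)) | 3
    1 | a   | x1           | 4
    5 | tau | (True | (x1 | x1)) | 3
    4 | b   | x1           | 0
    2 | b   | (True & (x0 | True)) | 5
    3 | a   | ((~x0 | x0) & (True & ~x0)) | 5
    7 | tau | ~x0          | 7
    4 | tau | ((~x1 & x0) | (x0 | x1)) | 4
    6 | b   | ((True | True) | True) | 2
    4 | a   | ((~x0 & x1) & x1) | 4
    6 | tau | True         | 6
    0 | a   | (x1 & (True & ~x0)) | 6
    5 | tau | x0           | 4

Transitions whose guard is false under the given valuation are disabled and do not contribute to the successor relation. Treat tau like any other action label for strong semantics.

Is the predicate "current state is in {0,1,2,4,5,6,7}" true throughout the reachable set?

Inv-set: {0,1,2,4,5,6,7}
R = {0,2,3,5,6}
  0: ✓
  2: ✓
  3: VIOLATES
  5: ✓
  6: ✓
reach 3 via a·tau — violates

Answer: INVARIANT VIOLATED at state 3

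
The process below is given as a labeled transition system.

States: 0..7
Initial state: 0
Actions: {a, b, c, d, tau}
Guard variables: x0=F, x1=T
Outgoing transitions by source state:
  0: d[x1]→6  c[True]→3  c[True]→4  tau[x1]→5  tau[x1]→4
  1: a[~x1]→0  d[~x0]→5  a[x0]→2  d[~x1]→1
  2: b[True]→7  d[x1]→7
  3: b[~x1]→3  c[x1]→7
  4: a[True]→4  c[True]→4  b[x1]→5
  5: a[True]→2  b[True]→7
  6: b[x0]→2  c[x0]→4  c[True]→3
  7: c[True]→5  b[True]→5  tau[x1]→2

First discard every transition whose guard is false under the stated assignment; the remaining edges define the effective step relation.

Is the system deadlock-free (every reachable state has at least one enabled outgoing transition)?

Answer: DEADLOCK-FREE

Analysis:
Reachable = {0,2,3,4,5,6,7}
  0: c→3  c→4  d→6  tau→4  tau→5  [5 exit(s)]
  2: b→7  d→7  [2 exit(s)]
  3: c→7  [1 exit(s)]
  4: a→4  b→5  c→4  [3 exit(s)]
  5: a→2  b→7  [2 exit(s)]
  6: c→3  [1 exit(s)]
  7: b→5  c→5  tau→2  [3 exit(s)]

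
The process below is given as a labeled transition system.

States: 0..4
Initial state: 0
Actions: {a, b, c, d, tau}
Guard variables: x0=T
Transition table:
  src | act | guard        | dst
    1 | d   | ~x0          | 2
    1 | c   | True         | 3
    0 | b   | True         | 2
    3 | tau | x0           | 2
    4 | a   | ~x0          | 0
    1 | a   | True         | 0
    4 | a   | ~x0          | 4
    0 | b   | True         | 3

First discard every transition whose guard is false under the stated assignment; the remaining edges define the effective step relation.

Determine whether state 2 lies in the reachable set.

5 transition(s) survive guard evaluation.
Layer 0: {0}
Layer 1: {2,3}  now seen {0,2,3}
R = {0,2,3}
trace reaching 2: b

Answer: REACHABLE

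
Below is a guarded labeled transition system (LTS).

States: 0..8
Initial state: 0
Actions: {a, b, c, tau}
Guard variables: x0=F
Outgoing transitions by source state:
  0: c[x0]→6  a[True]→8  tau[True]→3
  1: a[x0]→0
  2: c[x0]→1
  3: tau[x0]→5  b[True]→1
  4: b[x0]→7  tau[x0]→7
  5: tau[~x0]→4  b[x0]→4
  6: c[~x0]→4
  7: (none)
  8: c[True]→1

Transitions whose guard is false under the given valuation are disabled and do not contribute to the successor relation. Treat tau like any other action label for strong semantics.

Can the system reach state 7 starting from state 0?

Guard filter leaves 6 enabled edge(s).
Layer 0: {0}
Layer 1: {3,8}  total {0,3,8}
Layer 2: {1}  total {0,1,3,8}
Reachable = {0,1,3,8}

Answer: UNREACHABLE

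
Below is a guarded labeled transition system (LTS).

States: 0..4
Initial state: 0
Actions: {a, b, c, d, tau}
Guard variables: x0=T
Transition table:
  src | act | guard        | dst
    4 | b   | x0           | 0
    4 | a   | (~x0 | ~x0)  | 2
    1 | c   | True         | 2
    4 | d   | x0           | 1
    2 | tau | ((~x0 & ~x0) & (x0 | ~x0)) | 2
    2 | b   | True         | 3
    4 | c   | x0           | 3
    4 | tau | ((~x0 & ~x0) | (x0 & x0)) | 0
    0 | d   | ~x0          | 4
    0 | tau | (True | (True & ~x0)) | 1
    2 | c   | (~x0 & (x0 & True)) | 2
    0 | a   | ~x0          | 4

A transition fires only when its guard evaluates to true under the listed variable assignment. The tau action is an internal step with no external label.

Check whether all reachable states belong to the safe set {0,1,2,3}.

Allowed set {0,1,2,3}
R = {0,1,2,3}
  0: ✓
  1: ✓
  2: ✓
  3: ✓

Answer: INVARIANT HOLDS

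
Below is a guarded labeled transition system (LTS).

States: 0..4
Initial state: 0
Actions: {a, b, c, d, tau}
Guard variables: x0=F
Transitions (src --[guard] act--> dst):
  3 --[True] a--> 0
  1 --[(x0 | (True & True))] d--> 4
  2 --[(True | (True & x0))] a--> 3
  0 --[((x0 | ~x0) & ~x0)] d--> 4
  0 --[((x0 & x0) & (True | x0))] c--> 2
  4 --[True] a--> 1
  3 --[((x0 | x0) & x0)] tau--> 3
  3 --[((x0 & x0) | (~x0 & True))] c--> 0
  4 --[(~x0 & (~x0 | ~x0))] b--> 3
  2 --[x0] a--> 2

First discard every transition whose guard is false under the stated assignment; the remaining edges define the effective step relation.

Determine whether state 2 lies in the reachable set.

Answer: UNREACHABLE

Working:
7 transition(s) survive guard evaluation.
L0 = {0}
L1 = {4}  now seen {0,4}
L2 = {1,3}  now seen {0,1,3,4}
Reachable = {0,1,3,4}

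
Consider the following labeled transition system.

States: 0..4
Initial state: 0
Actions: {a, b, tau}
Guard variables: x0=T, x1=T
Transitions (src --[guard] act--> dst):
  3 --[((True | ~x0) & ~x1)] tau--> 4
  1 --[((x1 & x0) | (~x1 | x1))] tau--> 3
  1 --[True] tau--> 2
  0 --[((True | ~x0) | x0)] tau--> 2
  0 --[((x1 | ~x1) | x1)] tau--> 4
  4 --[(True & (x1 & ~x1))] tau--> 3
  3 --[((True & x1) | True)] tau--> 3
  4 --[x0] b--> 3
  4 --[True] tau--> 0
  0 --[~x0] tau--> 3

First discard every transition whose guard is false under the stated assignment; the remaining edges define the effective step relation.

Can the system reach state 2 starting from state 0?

Guard filter leaves 7 enabled edge(s).
L0 = {0}
L1 = {2,4}  total {0,2,4}
L2 = {3}  total {0,2,3,4}
Reachable = {0,2,3,4}
trace reaching 2: tau

Answer: REACHABLE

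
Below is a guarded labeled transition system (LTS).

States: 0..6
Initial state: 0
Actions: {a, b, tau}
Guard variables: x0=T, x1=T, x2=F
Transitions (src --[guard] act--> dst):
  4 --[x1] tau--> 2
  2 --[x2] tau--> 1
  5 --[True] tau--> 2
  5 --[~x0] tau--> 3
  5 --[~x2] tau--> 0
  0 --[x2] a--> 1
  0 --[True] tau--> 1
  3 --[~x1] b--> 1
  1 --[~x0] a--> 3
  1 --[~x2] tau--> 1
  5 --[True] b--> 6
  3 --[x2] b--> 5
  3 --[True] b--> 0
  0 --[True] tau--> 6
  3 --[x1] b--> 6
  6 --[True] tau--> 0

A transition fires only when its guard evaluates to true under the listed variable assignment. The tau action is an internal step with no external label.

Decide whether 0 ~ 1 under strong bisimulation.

Answer: BISIMILAR

Analysis:
Compute ~ classes (split until stable):
  P[0] = {{0,1,2,3,4,5,6}}
  P[1] = {{0,1,4,6},{2},{3},{5}}
  P[2] = {{0,1,6},{2},{3},{4},{5}}
5 equivalence class(es) (converged in 3)
[0]={0,1,6}  [1]={0,1,6}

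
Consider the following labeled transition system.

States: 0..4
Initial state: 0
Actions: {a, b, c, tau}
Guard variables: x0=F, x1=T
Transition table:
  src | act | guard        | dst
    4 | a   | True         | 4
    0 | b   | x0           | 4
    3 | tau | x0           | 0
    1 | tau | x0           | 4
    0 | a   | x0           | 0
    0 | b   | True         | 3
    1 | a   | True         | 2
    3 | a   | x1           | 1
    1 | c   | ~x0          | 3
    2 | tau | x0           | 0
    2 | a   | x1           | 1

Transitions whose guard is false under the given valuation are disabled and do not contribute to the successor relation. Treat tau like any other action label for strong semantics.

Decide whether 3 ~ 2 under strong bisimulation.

Bisimulation quotient by refinement:
  π0 = {{0,1,2,3,4}}
  π1 = {{0},{1},{2,3,4}}
  π2 = {{0},{1},{2,3},{4}}
4 equivalence class(es) (converged in 3)
3∈{2,3}, 2∈{2,3}

Answer: BISIMILAR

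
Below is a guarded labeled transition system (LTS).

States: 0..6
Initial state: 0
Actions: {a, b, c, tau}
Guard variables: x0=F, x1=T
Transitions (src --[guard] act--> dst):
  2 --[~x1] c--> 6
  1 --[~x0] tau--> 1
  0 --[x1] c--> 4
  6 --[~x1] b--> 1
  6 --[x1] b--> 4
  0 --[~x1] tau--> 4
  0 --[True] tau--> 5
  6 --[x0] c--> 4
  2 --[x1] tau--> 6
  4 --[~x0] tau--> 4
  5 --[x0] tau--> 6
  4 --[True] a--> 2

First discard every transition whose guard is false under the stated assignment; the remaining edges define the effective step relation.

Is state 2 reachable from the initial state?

After dropping false guards: 7 live edges.
Layer 0: {0}
Layer 1: {4,5}  now seen {0,4,5}
Layer 2: {2}  now seen {0,2,4,5}
Layer 3: {6}  now seen {0,2,4,5,6}
Reach set: {0,2,4,5,6}
Path to 2: c·a

Answer: REACHABLE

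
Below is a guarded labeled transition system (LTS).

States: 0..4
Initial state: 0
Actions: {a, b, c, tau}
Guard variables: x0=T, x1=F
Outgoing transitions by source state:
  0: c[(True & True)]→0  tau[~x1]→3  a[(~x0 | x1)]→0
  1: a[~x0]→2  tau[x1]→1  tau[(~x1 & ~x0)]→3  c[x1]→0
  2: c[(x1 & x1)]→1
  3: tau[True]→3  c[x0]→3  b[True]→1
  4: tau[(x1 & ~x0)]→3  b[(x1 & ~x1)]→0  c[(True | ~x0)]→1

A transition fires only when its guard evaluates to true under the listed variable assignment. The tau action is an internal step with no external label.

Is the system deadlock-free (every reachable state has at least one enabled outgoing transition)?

Reachable = {0,1,3}
  0: c→0  tau→3  [2 exit(s)]
  1: ∅  [STUCK]
  3: b→1  c→3  tau→3  [3 exit(s)]
witness 1: tau·b

Answer: DEADLOCK at state 1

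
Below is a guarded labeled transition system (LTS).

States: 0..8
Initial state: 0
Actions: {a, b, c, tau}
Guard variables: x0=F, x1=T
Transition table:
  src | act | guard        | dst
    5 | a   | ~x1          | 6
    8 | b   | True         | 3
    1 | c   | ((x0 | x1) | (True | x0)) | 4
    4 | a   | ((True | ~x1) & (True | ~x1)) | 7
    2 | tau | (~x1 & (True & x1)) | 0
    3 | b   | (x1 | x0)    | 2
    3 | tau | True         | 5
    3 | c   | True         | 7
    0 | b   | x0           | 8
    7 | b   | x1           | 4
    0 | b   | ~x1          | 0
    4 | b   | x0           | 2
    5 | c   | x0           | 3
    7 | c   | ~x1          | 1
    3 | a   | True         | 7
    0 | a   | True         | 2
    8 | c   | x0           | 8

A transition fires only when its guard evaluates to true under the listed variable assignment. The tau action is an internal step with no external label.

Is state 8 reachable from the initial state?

Answer: UNREACHABLE

Trace:
9 transition(s) survive guard evaluation.
L0 = {0}
L1 = {2}  total {0,2}
R = {0,2}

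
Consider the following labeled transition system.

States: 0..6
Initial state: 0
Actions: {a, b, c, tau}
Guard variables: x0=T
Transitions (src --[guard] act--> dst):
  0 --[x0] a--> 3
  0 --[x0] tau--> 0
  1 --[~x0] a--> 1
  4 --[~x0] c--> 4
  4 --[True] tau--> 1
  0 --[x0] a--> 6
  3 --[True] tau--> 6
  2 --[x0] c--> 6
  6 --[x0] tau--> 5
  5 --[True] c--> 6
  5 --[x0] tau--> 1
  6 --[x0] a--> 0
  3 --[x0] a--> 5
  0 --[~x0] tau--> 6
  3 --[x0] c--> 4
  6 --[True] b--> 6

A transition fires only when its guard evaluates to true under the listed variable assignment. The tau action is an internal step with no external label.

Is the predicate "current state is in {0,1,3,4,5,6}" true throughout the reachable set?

Answer: INVARIANT HOLDS

Analysis:
Safe = {0,1,3,4,5,6}
Reachable = {0,1,3,4,5,6}
  0: ✓
  1: ✓
  3: ✓
  4: ✓
  5: ✓
  6: ✓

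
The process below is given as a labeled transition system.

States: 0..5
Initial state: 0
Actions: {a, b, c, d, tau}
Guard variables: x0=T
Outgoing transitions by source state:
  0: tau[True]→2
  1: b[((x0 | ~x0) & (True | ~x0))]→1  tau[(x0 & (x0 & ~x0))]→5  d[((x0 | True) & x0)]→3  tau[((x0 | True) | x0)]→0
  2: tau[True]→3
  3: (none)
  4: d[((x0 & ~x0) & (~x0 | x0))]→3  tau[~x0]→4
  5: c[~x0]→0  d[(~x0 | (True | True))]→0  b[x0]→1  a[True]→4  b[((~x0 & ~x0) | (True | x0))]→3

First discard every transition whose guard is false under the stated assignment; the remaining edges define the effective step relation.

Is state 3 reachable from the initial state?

Guard filter leaves 9 enabled edge(s).
Layer 0: {0}
Layer 1: {2}  total {0,2}
Layer 2: {3}  total {0,2,3}
Reach set: {0,2,3}
trace reaching 3: tau·tau

Answer: REACHABLE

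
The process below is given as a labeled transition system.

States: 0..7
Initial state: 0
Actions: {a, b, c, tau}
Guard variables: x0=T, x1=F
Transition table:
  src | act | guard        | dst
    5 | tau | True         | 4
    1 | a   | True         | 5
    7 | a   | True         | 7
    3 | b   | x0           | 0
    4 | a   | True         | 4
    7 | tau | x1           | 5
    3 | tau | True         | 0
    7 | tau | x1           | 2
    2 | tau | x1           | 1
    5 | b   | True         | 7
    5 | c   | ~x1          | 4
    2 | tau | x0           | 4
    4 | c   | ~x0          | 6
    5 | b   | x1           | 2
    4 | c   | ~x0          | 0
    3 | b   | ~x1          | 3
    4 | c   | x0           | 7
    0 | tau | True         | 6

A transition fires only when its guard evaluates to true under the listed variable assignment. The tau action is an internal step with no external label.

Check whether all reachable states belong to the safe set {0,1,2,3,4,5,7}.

Answer: INVARIANT VIOLATED at state 6

Analysis:
Inv-set: {0,1,2,3,4,5,7}
Reach set: {0,6}
  0: ✓
  6: outside
witness against invariant: tau → 6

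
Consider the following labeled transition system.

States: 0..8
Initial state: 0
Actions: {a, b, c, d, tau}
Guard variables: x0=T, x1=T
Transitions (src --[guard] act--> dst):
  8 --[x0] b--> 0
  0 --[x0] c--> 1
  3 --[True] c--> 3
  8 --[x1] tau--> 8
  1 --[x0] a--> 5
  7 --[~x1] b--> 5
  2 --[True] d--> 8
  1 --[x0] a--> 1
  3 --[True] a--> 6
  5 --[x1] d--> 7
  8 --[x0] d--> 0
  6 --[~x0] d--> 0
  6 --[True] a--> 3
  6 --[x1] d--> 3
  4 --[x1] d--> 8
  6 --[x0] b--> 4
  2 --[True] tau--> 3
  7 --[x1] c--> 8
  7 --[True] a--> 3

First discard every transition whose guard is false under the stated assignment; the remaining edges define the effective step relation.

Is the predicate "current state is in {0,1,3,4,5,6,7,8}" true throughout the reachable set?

Safe = {0,1,3,4,5,6,7,8}
R = {0,1,3,4,5,6,7,8}
  0: safe
  1: safe
  3: safe
  4: safe
  5: safe
  6: safe
  7: safe
  8: safe

Answer: INVARIANT HOLDS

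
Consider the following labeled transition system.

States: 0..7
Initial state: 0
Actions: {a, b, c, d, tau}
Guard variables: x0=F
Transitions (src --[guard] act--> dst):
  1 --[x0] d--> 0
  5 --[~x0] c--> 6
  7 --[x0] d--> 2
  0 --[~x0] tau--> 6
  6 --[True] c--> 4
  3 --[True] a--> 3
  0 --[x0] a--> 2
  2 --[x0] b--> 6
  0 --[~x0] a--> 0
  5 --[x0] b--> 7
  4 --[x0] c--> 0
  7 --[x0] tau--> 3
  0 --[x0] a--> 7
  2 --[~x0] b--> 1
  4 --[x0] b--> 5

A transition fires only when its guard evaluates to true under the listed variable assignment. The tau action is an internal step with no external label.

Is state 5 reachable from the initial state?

6 transition(s) survive guard evaluation.
L0 = {0}
L1 = {6}  total {0,6}
L2 = {4}  total {0,4,6}
Reachable = {0,4,6}

Answer: UNREACHABLE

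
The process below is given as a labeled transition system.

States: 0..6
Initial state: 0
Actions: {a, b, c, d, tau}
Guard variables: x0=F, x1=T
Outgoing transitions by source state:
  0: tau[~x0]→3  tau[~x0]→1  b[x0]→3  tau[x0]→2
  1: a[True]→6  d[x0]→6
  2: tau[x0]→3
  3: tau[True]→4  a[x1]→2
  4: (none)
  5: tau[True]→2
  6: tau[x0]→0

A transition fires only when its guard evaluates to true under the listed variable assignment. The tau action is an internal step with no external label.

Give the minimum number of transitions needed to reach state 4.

BFS to 4:
  L0 = {0}
  L1 = {1,3}
  L2 = {2,4,6}
depth(4)=2, e.g. tau·tau

Answer: 2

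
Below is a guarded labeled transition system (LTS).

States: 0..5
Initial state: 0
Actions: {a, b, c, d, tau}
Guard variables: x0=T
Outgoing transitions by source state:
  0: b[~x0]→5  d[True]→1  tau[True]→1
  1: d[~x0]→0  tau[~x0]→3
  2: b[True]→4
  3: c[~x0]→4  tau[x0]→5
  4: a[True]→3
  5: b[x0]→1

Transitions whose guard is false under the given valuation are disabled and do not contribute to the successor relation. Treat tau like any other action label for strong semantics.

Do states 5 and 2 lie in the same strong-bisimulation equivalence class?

Answer: NOT BISIMILAR

Analysis:
Refine partition for ~:
  π0 = {{0,1,2,3,4,5}}
  π1 = {{0},{1},{2,5},{3},{4}}
  π2 = {{0},{1},{2},{3},{4},{5}}
Fixed point at round 3; 6 class(es).
[5]={5}  [2]={2}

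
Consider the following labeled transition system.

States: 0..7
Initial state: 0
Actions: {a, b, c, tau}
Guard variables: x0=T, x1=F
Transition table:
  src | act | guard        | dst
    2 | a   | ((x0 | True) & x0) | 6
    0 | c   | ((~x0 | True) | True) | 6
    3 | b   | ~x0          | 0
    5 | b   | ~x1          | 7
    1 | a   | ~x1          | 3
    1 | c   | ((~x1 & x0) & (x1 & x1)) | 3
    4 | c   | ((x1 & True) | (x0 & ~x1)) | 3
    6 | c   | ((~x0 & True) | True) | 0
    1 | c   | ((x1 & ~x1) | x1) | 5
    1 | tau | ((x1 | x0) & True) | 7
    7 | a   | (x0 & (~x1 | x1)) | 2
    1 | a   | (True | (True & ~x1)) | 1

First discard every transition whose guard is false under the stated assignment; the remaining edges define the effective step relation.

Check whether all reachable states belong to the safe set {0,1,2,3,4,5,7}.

Answer: INVARIANT VIOLATED at state 6

Trace:
Allowed set {0,1,2,3,4,5,7}
R = {0,6}
  0: ok
  6: outside
counterexample path to 6: c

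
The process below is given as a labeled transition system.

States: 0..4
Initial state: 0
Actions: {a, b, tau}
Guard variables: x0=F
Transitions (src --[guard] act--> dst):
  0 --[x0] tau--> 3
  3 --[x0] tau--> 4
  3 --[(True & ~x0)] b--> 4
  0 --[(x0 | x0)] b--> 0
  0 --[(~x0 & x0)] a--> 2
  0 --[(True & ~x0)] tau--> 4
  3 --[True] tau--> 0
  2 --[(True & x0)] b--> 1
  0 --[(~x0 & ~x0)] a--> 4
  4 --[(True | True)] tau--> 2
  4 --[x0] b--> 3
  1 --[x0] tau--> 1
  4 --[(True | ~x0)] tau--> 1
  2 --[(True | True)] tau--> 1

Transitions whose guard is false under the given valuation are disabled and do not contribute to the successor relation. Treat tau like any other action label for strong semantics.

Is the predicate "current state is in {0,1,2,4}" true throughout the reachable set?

Answer: INVARIANT HOLDS

Analysis:
Safe = {0,1,2,4}
R = {0,1,2,4}
  0: safe
  1: safe
  2: safe
  4: safe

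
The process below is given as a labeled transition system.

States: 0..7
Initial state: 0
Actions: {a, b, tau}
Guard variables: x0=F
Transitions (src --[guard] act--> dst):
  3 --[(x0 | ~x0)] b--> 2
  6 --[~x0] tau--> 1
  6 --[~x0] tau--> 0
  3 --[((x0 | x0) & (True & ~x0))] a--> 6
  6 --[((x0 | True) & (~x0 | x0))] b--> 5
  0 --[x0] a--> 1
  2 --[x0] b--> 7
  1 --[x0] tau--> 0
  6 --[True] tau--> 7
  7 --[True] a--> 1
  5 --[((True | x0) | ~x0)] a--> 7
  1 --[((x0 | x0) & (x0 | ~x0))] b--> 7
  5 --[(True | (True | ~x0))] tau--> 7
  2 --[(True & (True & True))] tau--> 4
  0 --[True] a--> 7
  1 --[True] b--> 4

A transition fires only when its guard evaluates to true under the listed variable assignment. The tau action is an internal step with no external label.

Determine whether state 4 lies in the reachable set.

Answer: REACHABLE

Analysis:
11 transition(s) survive guard evaluation.
depth 0: {0}
depth 1: {7}  total {0,7}
depth 2: {1}  total {0,1,7}
depth 3: {4}  total {0,1,4,7}
Reachable = {0,1,4,7}
Path to 4: a·a·b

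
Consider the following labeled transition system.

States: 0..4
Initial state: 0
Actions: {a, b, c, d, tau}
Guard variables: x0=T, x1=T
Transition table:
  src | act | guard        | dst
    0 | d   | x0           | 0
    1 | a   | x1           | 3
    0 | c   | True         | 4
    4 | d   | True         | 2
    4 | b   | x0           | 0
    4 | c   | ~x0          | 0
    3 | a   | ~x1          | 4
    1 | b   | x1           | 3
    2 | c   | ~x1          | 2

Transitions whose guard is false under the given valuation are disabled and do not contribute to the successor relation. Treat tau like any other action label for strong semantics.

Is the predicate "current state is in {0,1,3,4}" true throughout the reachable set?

Inv-set: {0,1,3,4}
Reachable = {0,2,4}
  0: safe
  2: VIOLATES
  4: safe
counterexample path to 2: c·d

Answer: INVARIANT VIOLATED at state 2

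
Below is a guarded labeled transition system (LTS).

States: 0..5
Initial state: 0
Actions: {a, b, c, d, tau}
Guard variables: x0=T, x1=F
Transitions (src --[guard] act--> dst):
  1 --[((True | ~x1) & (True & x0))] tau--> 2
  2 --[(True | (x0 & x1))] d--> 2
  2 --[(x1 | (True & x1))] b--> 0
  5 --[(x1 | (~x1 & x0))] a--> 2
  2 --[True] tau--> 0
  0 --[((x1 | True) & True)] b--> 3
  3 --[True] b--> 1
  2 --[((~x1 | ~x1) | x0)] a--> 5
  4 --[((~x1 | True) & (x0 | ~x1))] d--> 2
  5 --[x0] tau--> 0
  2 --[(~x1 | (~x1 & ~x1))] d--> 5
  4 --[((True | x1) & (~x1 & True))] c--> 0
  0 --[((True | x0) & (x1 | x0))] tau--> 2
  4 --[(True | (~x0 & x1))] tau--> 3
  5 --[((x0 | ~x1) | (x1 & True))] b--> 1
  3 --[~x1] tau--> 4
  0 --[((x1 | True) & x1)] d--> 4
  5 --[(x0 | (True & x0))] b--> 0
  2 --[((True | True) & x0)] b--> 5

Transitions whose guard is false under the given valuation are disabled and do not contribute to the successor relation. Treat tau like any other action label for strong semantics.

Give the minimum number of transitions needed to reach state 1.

Answer: 2

Trace:
BFS to 1:
  depth 0: {0}
  depth 1: {2,3}
  depth 2: {1,4,5}
depth(1)=2, e.g. b·b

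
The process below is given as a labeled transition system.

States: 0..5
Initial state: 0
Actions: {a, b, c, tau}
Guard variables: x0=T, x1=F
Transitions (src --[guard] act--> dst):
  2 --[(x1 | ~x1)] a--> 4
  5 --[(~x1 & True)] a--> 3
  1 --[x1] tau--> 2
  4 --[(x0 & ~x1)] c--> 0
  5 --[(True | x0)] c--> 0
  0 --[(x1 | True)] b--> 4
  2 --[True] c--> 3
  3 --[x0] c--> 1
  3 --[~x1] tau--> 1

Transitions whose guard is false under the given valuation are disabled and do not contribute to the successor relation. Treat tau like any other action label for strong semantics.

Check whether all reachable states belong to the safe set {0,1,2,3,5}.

Answer: INVARIANT VIOLATED at state 4

Trace:
Safe = {0,1,2,3,5}
Reach set: {0,4}
  0: ok
  4: outside
witness against invariant: b → 4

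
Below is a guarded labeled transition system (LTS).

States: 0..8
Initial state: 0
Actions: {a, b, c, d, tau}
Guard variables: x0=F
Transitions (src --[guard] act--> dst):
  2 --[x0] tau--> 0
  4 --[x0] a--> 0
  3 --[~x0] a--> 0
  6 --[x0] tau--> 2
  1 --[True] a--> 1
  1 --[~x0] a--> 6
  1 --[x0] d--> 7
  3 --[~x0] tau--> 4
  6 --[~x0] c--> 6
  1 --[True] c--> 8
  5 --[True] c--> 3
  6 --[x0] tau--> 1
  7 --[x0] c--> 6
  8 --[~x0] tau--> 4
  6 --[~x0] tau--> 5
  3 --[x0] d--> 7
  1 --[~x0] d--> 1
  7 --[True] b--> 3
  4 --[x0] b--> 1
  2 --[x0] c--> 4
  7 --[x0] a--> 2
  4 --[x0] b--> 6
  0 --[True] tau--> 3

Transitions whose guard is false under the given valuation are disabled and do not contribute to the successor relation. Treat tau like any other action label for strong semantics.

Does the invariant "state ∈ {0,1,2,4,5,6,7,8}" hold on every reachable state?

Answer: INVARIANT VIOLATED at state 3

Analysis:
Allowed set {0,1,2,4,5,6,7,8}
Reachable = {0,3,4}
  0: ok
  3: ✗ unsafe
  4: ok
witness against invariant: tau → 3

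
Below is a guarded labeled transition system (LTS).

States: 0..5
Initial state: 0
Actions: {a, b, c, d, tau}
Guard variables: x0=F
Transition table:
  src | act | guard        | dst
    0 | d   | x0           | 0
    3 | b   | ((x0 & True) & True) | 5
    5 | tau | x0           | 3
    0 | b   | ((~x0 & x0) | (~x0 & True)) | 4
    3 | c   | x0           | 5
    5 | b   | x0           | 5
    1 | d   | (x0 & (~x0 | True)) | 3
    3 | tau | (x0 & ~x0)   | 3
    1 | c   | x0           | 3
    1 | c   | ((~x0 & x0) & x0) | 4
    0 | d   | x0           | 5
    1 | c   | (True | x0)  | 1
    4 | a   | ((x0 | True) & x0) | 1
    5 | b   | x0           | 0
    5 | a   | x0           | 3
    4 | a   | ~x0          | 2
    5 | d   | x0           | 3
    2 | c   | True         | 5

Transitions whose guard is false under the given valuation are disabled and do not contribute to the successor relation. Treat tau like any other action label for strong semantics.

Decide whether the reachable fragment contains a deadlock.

Reachable = {0,2,4,5}
  0: b→4  [1 exit(s)]
  2: c→5  [1 exit(s)]
  4: a→2  [1 exit(s)]
  5: ∅  [no exit]
Path to 5: b·a·c

Answer: DEADLOCK at state 5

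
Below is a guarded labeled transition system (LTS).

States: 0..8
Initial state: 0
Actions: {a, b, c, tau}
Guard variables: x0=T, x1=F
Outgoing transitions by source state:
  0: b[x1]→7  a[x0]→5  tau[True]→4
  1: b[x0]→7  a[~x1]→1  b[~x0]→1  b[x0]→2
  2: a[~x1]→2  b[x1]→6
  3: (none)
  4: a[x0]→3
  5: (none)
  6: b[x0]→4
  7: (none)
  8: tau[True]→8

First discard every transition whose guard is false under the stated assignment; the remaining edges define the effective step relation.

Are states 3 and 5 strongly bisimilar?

Answer: BISIMILAR

Analysis:
Compute ~ classes (split until stable):
  P[0] = {{0,1,2,3,4,5,6,7,8}}
  P[1] = {{0},{1},{2,4},{3,5,7},{6},{8}}
  P[2] = {{0},{1},{2},{3,5,7},{4},{6},{8}}
Fixed point at round 3; 7 class(es).
3∈{3,5,7}, 5∈{3,5,7}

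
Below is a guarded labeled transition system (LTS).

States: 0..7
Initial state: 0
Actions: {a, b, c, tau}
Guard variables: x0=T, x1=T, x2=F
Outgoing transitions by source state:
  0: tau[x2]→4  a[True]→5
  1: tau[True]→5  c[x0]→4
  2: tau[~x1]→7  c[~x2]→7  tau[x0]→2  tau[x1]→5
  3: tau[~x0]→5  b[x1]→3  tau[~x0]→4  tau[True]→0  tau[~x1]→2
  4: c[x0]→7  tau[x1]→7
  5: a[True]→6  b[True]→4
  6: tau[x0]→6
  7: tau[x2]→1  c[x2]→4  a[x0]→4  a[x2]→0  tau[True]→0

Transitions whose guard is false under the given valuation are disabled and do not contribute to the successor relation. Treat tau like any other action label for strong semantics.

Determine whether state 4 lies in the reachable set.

Answer: REACHABLE

Working:
15 transition(s) survive guard evaluation.
L0 = {0}
L1 = {5}  now seen {0,5}
L2 = {4,6}  now seen {0,4,5,6}
L3 = {7}  now seen {0,4,5,6,7}
R = {0,4,5,6,7}
witness 4: a·b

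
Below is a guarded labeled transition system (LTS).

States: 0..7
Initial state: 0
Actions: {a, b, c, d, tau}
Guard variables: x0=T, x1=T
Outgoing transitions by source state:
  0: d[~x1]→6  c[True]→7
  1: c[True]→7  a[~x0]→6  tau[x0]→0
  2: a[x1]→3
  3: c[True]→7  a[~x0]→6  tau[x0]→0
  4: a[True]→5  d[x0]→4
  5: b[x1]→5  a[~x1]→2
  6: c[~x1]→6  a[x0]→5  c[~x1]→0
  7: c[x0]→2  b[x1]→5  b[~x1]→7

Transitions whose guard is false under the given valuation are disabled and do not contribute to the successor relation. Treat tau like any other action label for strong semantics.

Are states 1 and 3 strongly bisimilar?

Answer: BISIMILAR

Trace:
Compute ~ classes (split until stable):
  round 0: {{0,1,2,3,4,5,6,7}}
  round 1: {{0},{1,3},{2,6},{4},{5},{7}}
  round 2: {{0},{1,3},{2},{4},{5},{6},{7}}
7 equivalence class(es) (converged in 3)
1∈{1,3}, 3∈{1,3}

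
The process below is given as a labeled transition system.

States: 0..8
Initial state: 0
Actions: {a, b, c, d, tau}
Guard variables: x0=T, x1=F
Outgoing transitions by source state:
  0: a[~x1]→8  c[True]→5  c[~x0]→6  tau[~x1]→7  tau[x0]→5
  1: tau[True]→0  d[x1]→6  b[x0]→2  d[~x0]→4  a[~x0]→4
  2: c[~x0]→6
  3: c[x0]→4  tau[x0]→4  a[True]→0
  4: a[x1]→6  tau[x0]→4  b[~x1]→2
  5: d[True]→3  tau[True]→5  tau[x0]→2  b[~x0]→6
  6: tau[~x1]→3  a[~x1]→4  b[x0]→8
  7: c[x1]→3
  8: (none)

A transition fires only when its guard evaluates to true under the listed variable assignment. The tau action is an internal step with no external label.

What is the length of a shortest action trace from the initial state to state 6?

Breadth-first toward 6:
  depth 0: {0}
  depth 1: {5,7,8}
  depth 2: {2,3}
  depth 3: {4}
6 never appears.

Answer: UNREACHABLE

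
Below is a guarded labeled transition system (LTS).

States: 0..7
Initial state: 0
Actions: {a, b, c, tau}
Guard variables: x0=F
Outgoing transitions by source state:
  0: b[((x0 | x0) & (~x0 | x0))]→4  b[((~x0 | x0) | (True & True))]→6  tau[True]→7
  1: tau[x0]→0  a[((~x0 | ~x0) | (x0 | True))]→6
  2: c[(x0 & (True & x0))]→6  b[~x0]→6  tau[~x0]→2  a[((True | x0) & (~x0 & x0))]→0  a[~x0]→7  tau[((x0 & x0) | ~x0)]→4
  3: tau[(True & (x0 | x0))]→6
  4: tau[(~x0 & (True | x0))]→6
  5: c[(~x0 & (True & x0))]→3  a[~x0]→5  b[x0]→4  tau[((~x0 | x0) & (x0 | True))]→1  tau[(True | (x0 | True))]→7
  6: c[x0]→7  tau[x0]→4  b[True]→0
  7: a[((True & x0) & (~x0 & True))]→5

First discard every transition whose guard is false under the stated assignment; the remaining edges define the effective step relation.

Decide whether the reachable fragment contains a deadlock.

Reachable = {0,6,7}
  0: b→6  tau→7  [2 exit(s)]
  6: b→0  [1 exit(s)]
  7: ∅  [no exit]
trace reaching 7: tau

Answer: DEADLOCK at state 7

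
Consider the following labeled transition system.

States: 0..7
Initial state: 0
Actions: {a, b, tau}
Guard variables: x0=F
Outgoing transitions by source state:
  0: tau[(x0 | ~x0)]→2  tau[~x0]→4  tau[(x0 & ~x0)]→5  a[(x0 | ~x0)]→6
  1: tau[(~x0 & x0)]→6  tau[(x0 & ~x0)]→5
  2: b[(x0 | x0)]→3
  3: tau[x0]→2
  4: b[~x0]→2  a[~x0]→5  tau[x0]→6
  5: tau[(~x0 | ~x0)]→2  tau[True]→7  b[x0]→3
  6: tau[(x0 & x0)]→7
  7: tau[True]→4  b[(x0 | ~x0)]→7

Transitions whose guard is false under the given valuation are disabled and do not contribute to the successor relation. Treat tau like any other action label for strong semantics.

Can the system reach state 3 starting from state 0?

9 transition(s) survive guard evaluation.
depth 0: {0}
depth 1: {2,4,6}  now seen {0,2,4,6}
depth 2: {5}  now seen {0,2,4,5,6}
depth 3: {7}  now seen {0,2,4,5,6,7}
Reach set: {0,2,4,5,6,7}

Answer: UNREACHABLE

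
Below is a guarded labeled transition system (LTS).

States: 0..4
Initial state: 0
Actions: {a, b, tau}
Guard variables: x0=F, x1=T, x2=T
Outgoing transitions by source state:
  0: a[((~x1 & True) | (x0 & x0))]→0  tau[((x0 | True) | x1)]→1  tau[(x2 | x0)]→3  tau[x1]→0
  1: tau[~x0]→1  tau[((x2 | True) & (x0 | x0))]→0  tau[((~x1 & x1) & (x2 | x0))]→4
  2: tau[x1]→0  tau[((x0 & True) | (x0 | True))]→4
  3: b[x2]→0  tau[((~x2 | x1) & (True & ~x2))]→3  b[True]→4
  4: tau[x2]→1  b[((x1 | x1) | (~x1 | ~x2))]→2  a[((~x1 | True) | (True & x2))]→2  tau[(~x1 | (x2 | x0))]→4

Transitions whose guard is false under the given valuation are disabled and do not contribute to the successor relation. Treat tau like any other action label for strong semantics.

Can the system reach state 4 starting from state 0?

Answer: REACHABLE

Working:
Guard filter leaves 12 enabled edge(s).
Layer 0: {0}
Layer 1: {1,3}  now seen {0,1,3}
Layer 2: {4}  now seen {0,1,3,4}
Layer 3: {2}  now seen {0,1,2,3,4}
R = {0,1,2,3,4}
Path to 4: tau·b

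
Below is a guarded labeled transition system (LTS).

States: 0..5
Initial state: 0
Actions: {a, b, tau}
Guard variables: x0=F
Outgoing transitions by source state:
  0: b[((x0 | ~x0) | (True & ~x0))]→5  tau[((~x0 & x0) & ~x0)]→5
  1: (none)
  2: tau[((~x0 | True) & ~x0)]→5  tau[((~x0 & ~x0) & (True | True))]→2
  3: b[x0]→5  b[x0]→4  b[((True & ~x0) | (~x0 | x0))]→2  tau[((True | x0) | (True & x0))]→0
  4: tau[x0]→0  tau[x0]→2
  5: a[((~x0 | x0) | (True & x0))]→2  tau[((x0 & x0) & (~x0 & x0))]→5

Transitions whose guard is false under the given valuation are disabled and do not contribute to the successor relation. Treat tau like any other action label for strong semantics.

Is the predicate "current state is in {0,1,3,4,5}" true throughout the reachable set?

Safe = {0,1,3,4,5}
R = {0,2,5}
  0: safe
  2: VIOLATES
  5: safe
witness against invariant: b·a → 2

Answer: INVARIANT VIOLATED at state 2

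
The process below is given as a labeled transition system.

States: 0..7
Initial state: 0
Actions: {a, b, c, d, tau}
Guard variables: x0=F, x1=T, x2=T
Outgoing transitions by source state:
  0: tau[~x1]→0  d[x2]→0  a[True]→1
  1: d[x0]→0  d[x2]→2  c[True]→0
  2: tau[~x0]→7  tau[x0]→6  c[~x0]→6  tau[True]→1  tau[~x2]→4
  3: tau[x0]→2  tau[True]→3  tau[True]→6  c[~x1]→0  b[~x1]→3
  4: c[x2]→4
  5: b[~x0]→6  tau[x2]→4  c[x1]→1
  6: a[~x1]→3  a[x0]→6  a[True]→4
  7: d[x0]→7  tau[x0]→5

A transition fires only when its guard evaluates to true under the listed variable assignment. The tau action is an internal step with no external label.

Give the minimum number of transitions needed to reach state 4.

Layered search for 4:
  depth 0: {0}
  depth 1: {1}
  depth 2: {2}
  depth 3: {6,7}
  depth 4: {4}
4 enters at depth 4; path a·d·c·a

Answer: 4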